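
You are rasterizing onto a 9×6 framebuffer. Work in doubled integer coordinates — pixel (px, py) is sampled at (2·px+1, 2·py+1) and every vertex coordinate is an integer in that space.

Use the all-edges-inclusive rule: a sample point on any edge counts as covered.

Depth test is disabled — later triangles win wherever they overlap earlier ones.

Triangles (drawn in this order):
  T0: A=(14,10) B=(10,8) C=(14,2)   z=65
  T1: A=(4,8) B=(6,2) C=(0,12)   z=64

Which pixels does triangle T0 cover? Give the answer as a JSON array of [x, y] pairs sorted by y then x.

T0:
  2·area = 32
  edge (14, 10)→(10, 8): d=(-4,-2) inclusive
  edge (10, 8)→(14, 2): d=(4,-6) inclusive
  edge (14, 2)→(14, 10): d=(0,8) inclusive
    (6,2)@(13, 5): e=[18,6,8] → #
    (7,2)@(15, 5): e=[22,18,-8] → ·
    (5,3)@(11, 7): e=[6,2,24] → #
    (7,3)@(15, 7): e=[14,26,-8] → ·
    (5,4)@(11, 9): e=[-2,10,24] → ·
    (6,4)@(13, 9): e=[2,22,8] → #
    (7,4)@(15, 9): e=[6,34,-8] → ·
    (6,5)@(13, 11): e=[-6,30,8] → ·
  covered (4 px):
    · · · · · · · · ·
    · · · · · · · · ·
    · · · · · · # · ·
    · · · · · # # · ·
    · · · · · · # · ·
    · · · · · · · · ·
T1:
  2·area = 16  (B↔C swapped to make it positive)
  edge (4, 8)→(0, 12): d=(-4,4) inclusive
  edge (0, 12)→(6, 2): d=(6,-10) inclusive
  edge (6, 2)→(4, 8): d=(-2,6) inclusive
    (5,0)@(11, 1): e=[0,44,-28] → ·  [on edge]
    (4,1)@(9, 3): e=[0,36,-20] → ·  [on edge]
    (2,2)@(5, 5): e=[8,8,0] → #  [on edge]
    (3,2)@(7, 5): e=[0,28,-12] → ·  [on edge]
    (1,3)@(3, 7): e=[8,0,8] → #  [on edge]
    (2,3)@(5, 7): e=[0,20,-4] → ·  [on edge]
    (1,4)@(3, 9): e=[0,12,4] → #  [on edge]
    (2,4)@(5, 9): e=[-8,32,-8] → ·
    (0,5)@(1, 11): e=[0,4,12] → #  [on edge]
    (1,5)@(3, 11): e=[-8,24,0] → ·  [on edge]
  covered (4 px):
    · · · · · · · · ·
    · · · · · · · · ·
    · · # · · · · · ·
    · # · · · · · · ·
    · # · · · · · · ·
    # · · · · · · · ·

Answer: [[6,2],[5,3],[6,3],[6,4]]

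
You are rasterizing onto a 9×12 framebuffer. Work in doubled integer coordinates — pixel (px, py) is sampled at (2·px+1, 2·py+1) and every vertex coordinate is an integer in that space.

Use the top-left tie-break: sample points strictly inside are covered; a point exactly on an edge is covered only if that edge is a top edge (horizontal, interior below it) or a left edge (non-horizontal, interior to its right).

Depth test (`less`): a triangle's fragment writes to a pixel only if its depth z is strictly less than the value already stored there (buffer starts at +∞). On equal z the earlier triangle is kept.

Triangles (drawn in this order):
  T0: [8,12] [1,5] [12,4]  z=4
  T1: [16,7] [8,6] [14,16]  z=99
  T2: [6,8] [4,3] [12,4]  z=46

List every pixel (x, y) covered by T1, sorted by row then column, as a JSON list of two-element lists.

T0:
  2·area = 84
  edge (8, 12)→(1, 5): d=(-7,-7) top-left  bias=+0
  edge (1, 5)→(12, 4): d=(11,-1) top-left  bias=+0
  edge (12, 4)→(8, 12): d=(-4,8) right/bottom  bias=-1
    (0,2)@(1, 5): e=[0,0,84] → █  [on edge]
    (1,2)@(3, 5): e=[14,2,68] → █
    (2,2)@(5, 5): e=[28,4,52] → █
    (3,2)@(7, 5): e=[42,6,36] → █
    (4,2)@(9, 5): e=[56,8,20] → █
    (5,2)@(11, 5): e=[70,10,4] → █
    (6,2)@(13, 5): e=[84,12,-12] → ·
    (0,3)@(1, 7): e=[-14,22,76] → ·
    (1,3)@(3, 7): e=[0,24,60] → █  [on edge]
    (5,3)@(11, 7): e=[56,32,-4] → ·
    (1,4)@(3, 9): e=[-14,46,52] → ·
    (2,4)@(5, 9): e=[0,48,36] → █  [on edge]
    (3,5)@(7, 11): e=[0,72,12] → █  [on edge]
    (4,6)@(9, 13): e=[0,96,-12] → ·  [on edge]
    (5,7)@(11, 15): e=[0,120,-36] → ·  [on edge]
    (6,8)@(13, 17): e=[0,144,-60] → ·  [on edge]
    (7,9)@(15, 19): e=[0,168,-84] → ·  [on edge]
    (8,10)@(17, 21): e=[0,192,-108] → ·  [on edge]
  covered (14 px):
    · · · · · · · · ·
    · · · · · · · · ·
    █ █ █ █ █ █ · · ·
    · █ █ █ █ · · · ·
    · · █ █ █ · · · ·
    · · · █ · · · · ·
    · · · · · · · · ·
    · · · · · · · · ·
    · · · · · · · · ·
    · · · · · · · · ·
    · · · · · · · · ·
    · · · · · · · · ·
T1:
  2·area = 74  (B↔C swapped to make it positive)
  edge (16, 7)→(14, 16): d=(-2,9) right/bottom  bias=-1
  edge (14, 16)→(8, 6): d=(-6,-10) top-left  bias=+0
  edge (8, 6)→(16, 7): d=(8,1) right/bottom  bias=-1
    (2,0)@(5, 1): e=[111,0,-37] → ·  [on edge]
    (4,3)@(9, 7): e=[63,4,7] → █
    (5,3)@(11, 7): e=[45,24,5] → █
    (6,3)@(13, 7): e=[27,44,3] → █
    (7,3)@(15, 7): e=[9,64,1] → █
    (8,3)@(17, 7): e=[-9,84,-1] → ·
    (4,4)@(9, 9): e=[59,-8,23] → ·
    (5,4)@(11, 9): e=[41,12,21] → █
    (8,4)@(17, 9): e=[-13,72,15] → ·
    (5,5)@(11, 11): e=[37,0,37] → █  [on edge]
    (8,5)@(17, 11): e=[-17,60,31] → ·
    (5,6)@(11, 13): e=[33,-12,53] → ·
    (8,10)@(17, 21): e=[-37,0,111] → ·  [on edge]
  covered (11 px):
    · · · · · · · · ·
    · · · · · · · · ·
    · · · · · · · · ·
    · · · · █ █ █ █ ·
    · · · · · █ █ █ ·
    · · · · · █ █ █ ·
    · · · · · · █ · ·
    · · · · · · · · ·
    · · · · · · · · ·
    · · · · · · · · ·
    · · · · · · · · ·
    · · · · · · · · ·
T2:
  2·area = 38
  edge (6, 8)→(4, 3): d=(-2,-5) top-left  bias=+0
  edge (4, 3)→(12, 4): d=(8,1) right/bottom  bias=-1
  edge (12, 4)→(6, 8): d=(-6,4) right/bottom  bias=-1
    (2,2)@(5, 5): e=[1,15,22] → █
    (3,2)@(7, 5): e=[11,13,14] → █
    (4,2)@(9, 5): e=[21,11,6] → █
    (5,2)@(11, 5): e=[31,9,-2] → ·
    (2,3)@(5, 7): e=[-3,31,10] → ·
    (3,3)@(7, 7): e=[7,29,2] → █
    (4,3)@(9, 7): e=[17,27,-6] → ·
    (3,4)@(7, 9): e=[3,45,-10] → ·
  covered (4 px):
    · · · · · · · · ·
    · · · · · · · · ·
    · · █ █ █ · · · ·
    · · · █ · · · · ·
    · · · · · · · · ·
    · · · · · · · · ·
    · · · · · · · · ·
    · · · · · · · · ·
    · · · · · · · · ·
    · · · · · · · · ·
    · · · · · · · · ·
    · · · · · · · · ·

Result: [[4,3],[5,3],[6,3],[7,3],[5,4],[6,4],[7,4],[5,5],[6,5],[7,5],[6,6]]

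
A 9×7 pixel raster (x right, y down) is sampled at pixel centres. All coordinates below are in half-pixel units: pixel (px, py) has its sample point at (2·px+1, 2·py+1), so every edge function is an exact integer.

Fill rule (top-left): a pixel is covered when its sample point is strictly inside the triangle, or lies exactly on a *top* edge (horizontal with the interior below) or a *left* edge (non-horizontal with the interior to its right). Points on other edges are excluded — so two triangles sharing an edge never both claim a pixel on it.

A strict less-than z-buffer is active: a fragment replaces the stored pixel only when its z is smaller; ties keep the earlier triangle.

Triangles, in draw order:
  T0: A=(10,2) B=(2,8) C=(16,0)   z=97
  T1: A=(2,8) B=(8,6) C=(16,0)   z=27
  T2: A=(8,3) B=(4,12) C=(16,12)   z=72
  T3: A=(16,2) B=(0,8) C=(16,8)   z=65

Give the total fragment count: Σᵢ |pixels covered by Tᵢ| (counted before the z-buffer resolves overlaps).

T0:
  2·area = 20  (B↔C swapped to make it positive)
  edge (10, 2)→(16, 0): d=(6,-2) top-left  bias=+0
  edge (16, 0)→(2, 8): d=(-14,8) right/bottom  bias=-1
  edge (2, 8)→(10, 2): d=(8,-6) top-left  bias=+0
    (6,0)@(13, 1): e=[0,10,10] → X  [on edge]
    (7,0)@(15, 1): e=[4,-6,22] → .
    (3,1)@(7, 3): e=[0,30,-10] → .  [on edge]
    (4,1)@(9, 3): e=[4,14,2] → X
    (5,1)@(11, 3): e=[8,-2,14] → .
    (6,1)@(13, 3): e=[12,-18,26] → .
    (0,2)@(1, 5): e=[0,50,-30] → .  [on edge]
    (3,2)@(7, 5): e=[12,2,6] → X
    (4,2)@(9, 5): e=[16,-14,18] → .
    (3,3)@(7, 7): e=[24,-26,22] → .
  covered (3 px):
    . . . . . . X . .
    . . . . X . . . .
    . . . X . . . . .
    . . . . . . . . .
    . . . . . . . . .
    . . . . . . . . .
    . . . . . . . . .
T1:
  2·area = 20  (B↔C swapped to make it positive)
  edge (2, 8)→(16, 0): d=(14,-8) top-left  bias=+0
  edge (16, 0)→(8, 6): d=(-8,6) right/bottom  bias=-1
  edge (8, 6)→(2, 8): d=(-6,2) right/bottom  bias=-1
    (5,1)@(11, 3): e=[2,6,12] → X
    (6,1)@(13, 3): e=[18,-6,8] → .
    (8,1)@(17, 3): e=[50,-30,0] → .  [on edge]
    (4,2)@(9, 5): e=[14,2,4] → X
    (5,2)@(11, 5): e=[30,-10,0] → .  [on edge]
    (2,3)@(5, 7): e=[10,10,0] → .  [on edge]
    (4,3)@(9, 7): e=[42,-14,-8] → .
  covered (2 px):
    . . . . . . . . .
    . . . . . X . . .
    . . . . X . . . .
    . . . . . . . . .
    . . . . . . . . .
    . . . . . . . . .
    . . . . . . . . .
T2:
  2·area = 108  (B↔C swapped to make it positive)
  edge (8, 3)→(16, 12): d=(8,9) right/bottom  bias=-1
  edge (16, 12)→(4, 12): d=(-12,0) right/bottom  bias=-1
  edge (4, 12)→(8, 3): d=(4,-9) top-left  bias=+0
    (4,2)@(9, 5): e=[7,84,17] → X
    (5,2)@(11, 5): e=[-11,84,35] → .
    (3,3)@(7, 7): e=[41,60,7] → X
    (5,3)@(11, 7): e=[5,60,43] → X
    (6,3)@(13, 7): e=[-13,60,61] → .
    (3,4)@(7, 9): e=[57,36,15] → X
    (6,4)@(13, 9): e=[3,36,69] → X
    (7,4)@(15, 9): e=[-15,36,87] → .
    (2,5)@(5, 11): e=[91,12,5] → X
    (7,5)@(15, 11): e=[1,12,95] → X
    (8,5)@(17, 11): e=[-17,12,113] → .
    (2,6)@(5, 13): e=[107,-12,13] → .
  covered (14 px):
    . . . . . . . . .
    . . . . . . . . .
    . . . . X . . . .
    . . . X X X . . .
    . . . X X X X . .
    . . X X X X X X .
    . . . . . . . . .
T3:
  2·area = 96  (B↔C swapped to make it positive)
  edge (16, 2)→(16, 8): d=(0,6) right/bottom  bias=-1
  edge (16, 8)→(0, 8): d=(-16,0) right/bottom  bias=-1
  edge (0, 8)→(16, 2): d=(16,-6) top-left  bias=+0
    (7,1)@(15, 3): e=[6,80,10] → X
    (8,1)@(17, 3): e=[-6,80,22] → .
    (4,2)@(9, 5): e=[42,48,6] → X
    (5,2)@(11, 5): e=[30,48,18] → X
    (6,2)@(13, 5): e=[18,48,30] → X
    (8,2)@(17, 5): e=[-6,48,54] → .
    (1,3)@(3, 7): e=[78,16,2] → X
    (2,3)@(5, 7): e=[66,16,14] → X
    (3,3)@(7, 7): e=[54,16,26] → X
    (8,3)@(17, 7): e=[-6,16,86] → .
    (1,4)@(3, 9): e=[78,-16,34] → .
    (2,4)@(5, 9): e=[66,-16,46] → .
  covered (12 px):
    . . . . . . . . .
    . . . . . . . X .
    . . . . X X X X .
    . X X X X X X X .
    . . . . . . . . .
    . . . . . . . . .
    . . . . . . . . .

Final: 31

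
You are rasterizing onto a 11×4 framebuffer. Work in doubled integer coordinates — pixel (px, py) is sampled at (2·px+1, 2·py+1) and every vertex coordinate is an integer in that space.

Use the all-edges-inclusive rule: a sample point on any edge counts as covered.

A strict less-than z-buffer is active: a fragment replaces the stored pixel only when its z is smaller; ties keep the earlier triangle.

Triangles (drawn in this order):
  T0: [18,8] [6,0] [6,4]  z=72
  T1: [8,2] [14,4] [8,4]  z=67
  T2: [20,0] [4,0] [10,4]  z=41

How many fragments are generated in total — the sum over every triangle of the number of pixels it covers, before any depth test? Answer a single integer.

T0:
  2·area = 48  (B↔C swapped to make it positive)
  edge (18, 8)→(6, 4): d=(-12,-4) inclusive
  edge (6, 4)→(6, 0): d=(0,-4) inclusive
  edge (6, 0)→(18, 8): d=(12,8) inclusive
    (3,0)@(7, 1): e=[40,4,4] → #
    (4,0)@(9, 1): e=[48,12,-12] → ·
    (1,1)@(3, 3): e=[0,-12,60] → ·  [on edge]
    (3,1)@(7, 3): e=[16,4,28] → #
    (4,1)@(9, 3): e=[24,12,12] → #
    (5,1)@(11, 3): e=[32,20,-4] → ·
    (3,2)@(7, 5): e=[-8,4,52] → ·
    (4,2)@(9, 5): e=[0,12,36] → #  [on edge]
    (5,2)@(11, 5): e=[8,20,20] → #
    (6,2)@(13, 5): e=[16,28,4] → #
    (7,2)@(15, 5): e=[24,36,-12] → ·
    (4,3)@(9, 7): e=[-24,12,60] → ·
    (7,3)@(15, 7): e=[0,36,12] → #  [on edge]
  covered (7 px):
    · · · # · · · · · · ·
    · · · # # · · · · · ·
    · · · · # # # · · · ·
    · · · · · · · # · · ·
T1:
  2·area = 12
  edge (8, 2)→(14, 4): d=(6,2) inclusive
  edge (14, 4)→(8, 4): d=(-6,0) inclusive
  edge (8, 4)→(8, 2): d=(0,-2) inclusive
    (2,0)@(5, 1): e=[0,18,-6] → ·  [on edge]
    (4,1)@(9, 3): e=[4,6,2] → #
    (5,1)@(11, 3): e=[0,6,6] → #  [on edge]
    (6,1)@(13, 3): e=[-4,6,10] → ·
    (4,2)@(9, 5): e=[16,-6,2] → ·
    (5,2)@(11, 5): e=[12,-6,6] → ·
    (8,2)@(17, 5): e=[0,-6,18] → ·  [on edge]
  covered (2 px):
    · · · · · · · · · · ·
    · · · · # # · · · · ·
    · · · · · · · · · · ·
    · · · · · · · · · · ·
T2:
  2·area = 64  (B↔C swapped to make it positive)
  edge (20, 0)→(10, 4): d=(-10,4) inclusive
  edge (10, 4)→(4, 0): d=(-6,-4) inclusive
  edge (4, 0)→(20, 0): d=(16,0) inclusive
    (3,0)@(7, 1): e=[42,6,16] → #
    (4,0)@(9, 1): e=[34,14,16] → #
    (5,0)@(11, 1): e=[26,22,16] → #
    (6,0)@(13, 1): e=[18,30,16] → #
    (7,0)@(15, 1): e=[10,38,16] → #
    (8,0)@(17, 1): e=[2,46,16] → #
    (9,0)@(19, 1): e=[-6,54,16] → ·
    (3,1)@(7, 3): e=[22,-6,48] → ·
    (4,1)@(9, 3): e=[14,2,48] → #
    (6,1)@(13, 3): e=[-2,18,48] → ·
    (7,1)@(15, 3): e=[-10,26,48] → ·
    (8,1)@(17, 3): e=[-18,34,48] → ·
  covered (8 px):
    · · · # # # # # # · ·
    · · · · # # · · · · ·
    · · · · · · · · · · ·
    · · · · · · · · · · ·

Final: 17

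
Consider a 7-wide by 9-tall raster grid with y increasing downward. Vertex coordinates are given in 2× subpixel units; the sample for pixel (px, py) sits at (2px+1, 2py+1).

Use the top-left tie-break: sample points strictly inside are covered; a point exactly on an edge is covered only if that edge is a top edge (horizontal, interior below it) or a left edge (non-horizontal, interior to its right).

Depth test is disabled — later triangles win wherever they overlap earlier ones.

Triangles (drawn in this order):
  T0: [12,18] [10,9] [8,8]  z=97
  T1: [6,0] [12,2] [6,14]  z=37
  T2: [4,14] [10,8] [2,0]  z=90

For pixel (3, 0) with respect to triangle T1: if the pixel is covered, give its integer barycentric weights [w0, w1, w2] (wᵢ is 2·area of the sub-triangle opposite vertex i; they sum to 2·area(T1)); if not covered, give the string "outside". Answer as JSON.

T0:
  2·area = 16  (B↔C swapped to make it positive)
  edge (12, 18)→(8, 8): d=(-4,-10) top-left  bias=+0
  edge (8, 8)→(10, 9): d=(2,1) right/bottom  bias=-1
  edge (10, 9)→(12, 18): d=(2,9) right/bottom  bias=-1
    (4,4)@(9, 9): e=[6,1,9] → █
    (5,4)@(11, 9): e=[26,-1,-9] → ·
    (4,5)@(9, 11): e=[-2,5,13] → ·
    (5,7)@(11, 15): e=[2,11,3] → █
    (6,7)@(13, 15): e=[22,9,-15] → ·
    (5,8)@(11, 17): e=[-6,15,7] → ·
  covered (2 px):
    · · · · · · ·
    · · · · · · ·
    · · · · · · ·
    · · · · · · ·
    · · · · █ · ·
    · · · · · · ·
    · · · · · · ·
    · · · · · █ ·
    · · · · · · ·
T1:
  2·area = 84
  edge (6, 0)→(12, 2): d=(6,2) right/bottom  bias=-1
  edge (12, 2)→(6, 14): d=(-6,12) right/bottom  bias=-1
  edge (6, 14)→(6, 0): d=(0,-14) top-left  bias=+0
    (3,0)@(7, 1): e=[4,66,14] → █
    (4,0)@(9, 1): e=[0,42,42] → ·  [on edge]
    (3,1)@(7, 3): e=[16,54,14] → █
    (4,1)@(9, 3): e=[12,30,42] → █
    (5,1)@(11, 3): e=[8,6,70] → █
    (6,1)@(13, 3): e=[4,-18,98] → ·
    (3,2)@(7, 5): e=[28,42,14] → █
    (5,2)@(11, 5): e=[20,-6,70] → ·
    (3,3)@(7, 7): e=[40,30,14] → █
    (5,3)@(11, 7): e=[32,-18,70] → ·
    (3,4)@(7, 9): e=[52,18,14] → █
    (4,4)@(9, 9): e=[48,-6,42] → ·
  covered (10 px):
    · · · █ · · ·
    · · · █ █ █ ·
    · · · █ █ · ·
    · · · █ █ · ·
    · · · █ · · ·
    · · · █ · · ·
    · · · · · · ·
    · · · · · · ·
    · · · · · · ·
T2:
  2·area = 96  (B↔C swapped to make it positive)
  edge (4, 14)→(2, 0): d=(-2,-14) top-left  bias=+0
  edge (2, 0)→(10, 8): d=(8,8) right/bottom  bias=-1
  edge (10, 8)→(4, 14): d=(-6,6) right/bottom  bias=-1
    (1,0)@(3, 1): e=[12,0,84] → ·  [on edge]
    (1,1)@(3, 3): e=[8,16,72] → █
    (2,1)@(5, 3): e=[36,0,60] → ·  [on edge]
    (1,2)@(3, 5): e=[4,32,60] → █
    (2,2)@(5, 5): e=[32,16,48] → █
    (3,2)@(7, 5): e=[60,0,36] → ·  [on edge]
    (6,2)@(13, 5): e=[144,-48,0] → ·  [on edge]
    (1,3)@(3, 7): e=[0,48,48] → █  [on edge]
    (3,3)@(7, 7): e=[56,16,24] → █
    (4,3)@(9, 7): e=[84,0,12] → ·  [on edge]
    (5,3)@(11, 7): e=[112,-16,0] → ·  [on edge]
    (1,4)@(3, 9): e=[-4,64,36] → ·
    (4,4)@(9, 9): e=[80,16,0] → ·  [on edge]
    (5,4)@(11, 9): e=[108,0,-12] → ·  [on edge]
    (3,5)@(7, 11): e=[48,48,0] → ·  [on edge]
    (6,5)@(13, 11): e=[132,0,-36] → ·  [on edge]
    (2,6)@(5, 13): e=[16,80,0] → ·  [on edge]
    (1,7)@(3, 15): e=[-16,112,0] → ·  [on edge]
    (0,8)@(1, 17): e=[-48,144,0] → ·  [on edge]
  covered (9 px):
    · · · · · · ·
    · █ · · · · ·
    · █ █ · · · ·
    · █ █ █ · · ·
    · · █ █ · · ·
    · · █ · · · ·
    · · · · · · ·
    · · · · · · ·
    · · · · · · ·

Result: [66,14,4]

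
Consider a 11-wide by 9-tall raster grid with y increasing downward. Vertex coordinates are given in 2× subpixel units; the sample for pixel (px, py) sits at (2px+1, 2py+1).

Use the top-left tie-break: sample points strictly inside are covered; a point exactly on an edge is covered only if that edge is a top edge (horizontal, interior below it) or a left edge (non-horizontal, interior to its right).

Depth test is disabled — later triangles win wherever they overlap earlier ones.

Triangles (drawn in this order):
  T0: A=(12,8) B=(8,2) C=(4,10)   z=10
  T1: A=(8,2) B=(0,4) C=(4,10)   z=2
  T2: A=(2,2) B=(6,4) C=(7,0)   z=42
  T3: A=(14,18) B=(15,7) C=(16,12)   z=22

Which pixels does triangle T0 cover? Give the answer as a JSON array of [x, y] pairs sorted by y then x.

T0:
  2·area = 56  (B↔C swapped to make it positive)
  edge (12, 8)→(4, 10): d=(-8,2) right/bottom  bias=-1
  edge (4, 10)→(8, 2): d=(4,-8) top-left  bias=+0
  edge (8, 2)→(12, 8): d=(4,6) right/bottom  bias=-1
    (3,2)@(7, 5): e=[34,4,18] → █
    (4,2)@(9, 5): e=[30,20,6] → █
    (5,2)@(11, 5): e=[26,36,-6] → ·
    (3,3)@(7, 7): e=[18,12,26] → █
    (5,3)@(11, 7): e=[10,44,2] → █
    (6,3)@(13, 7): e=[6,60,-10] → ·
    (2,4)@(5, 9): e=[6,4,46] → █
    (4,4)@(9, 9): e=[-2,36,22] → ·
    (5,4)@(11, 9): e=[-6,52,10] → ·
    (2,5)@(5, 11): e=[-10,12,54] → ·
    (3,5)@(7, 11): e=[-14,28,42] → ·
  covered (7 px):
    · · · · · · · · · · ·
    · · · · · · · · · · ·
    · · · █ █ · · · · · ·
    · · · █ █ █ · · · · ·
    · · █ █ · · · · · · ·
    · · · · · · · · · · ·
    · · · · · · · · · · ·
    · · · · · · · · · · ·
    · · · · · · · · · · ·
T1:
  2·area = 56  (B↔C swapped to make it positive)
  edge (8, 2)→(4, 10): d=(-4,8) right/bottom  bias=-1
  edge (4, 10)→(0, 4): d=(-4,-6) top-left  bias=+0
  edge (0, 4)→(8, 2): d=(8,-2) top-left  bias=+0
    (2,1)@(5, 3): e=[20,34,2] → █
    (3,1)@(7, 3): e=[4,46,6] → █
    (4,1)@(9, 3): e=[-12,58,10] → ·
    (0,2)@(1, 5): e=[44,2,10] → █
    (1,2)@(3, 5): e=[28,14,14] → █
    (3,2)@(7, 5): e=[-4,38,22] → ·
    (0,3)@(1, 7): e=[36,-6,26] → ·
    (1,3)@(3, 7): e=[20,6,30] → █
    (3,3)@(7, 7): e=[-12,30,38] → ·
    (1,4)@(3, 9): e=[12,-2,46] → ·
    (2,4)@(5, 9): e=[-4,10,50] → ·
  covered (7 px):
    · · · · · · · · · · ·
    · · █ █ · · · · · · ·
    █ █ █ · · · · · · · ·
    · █ █ · · · · · · · ·
    · · · · · · · · · · ·
    · · · · · · · · · · ·
    · · · · · · · · · · ·
    · · · · · · · · · · ·
    · · · · · · · · · · ·
T2:
  2·area = 18  (B↔C swapped to make it positive)
  edge (2, 2)→(7, 0): d=(5,-2) top-left  bias=+0
  edge (7, 0)→(6, 4): d=(-1,4) right/bottom  bias=-1
  edge (6, 4)→(2, 2): d=(-4,-2) top-left  bias=+0
    (2,0)@(5, 1): e=[1,7,10] → █
    (3,0)@(7, 1): e=[5,-1,14] → ·
    (2,1)@(5, 3): e=[11,5,2] → █
    (3,1)@(7, 3): e=[15,-3,6] → ·
    (2,2)@(5, 5): e=[21,3,-6] → ·
  covered (2 px):
    · · █ · · · · · · · ·
    · · █ · · · · · · · ·
    · · · · · · · · · · ·
    · · · · · · · · · · ·
    · · · · · · · · · · ·
    · · · · · · · · · · ·
    · · · · · · · · · · ·
    · · · · · · · · · · ·
    · · · · · · · · · · ·
T3:
  2·area = 16
  edge (14, 18)→(15, 7): d=(1,-11) top-left  bias=+0
  edge (15, 7)→(16, 12): d=(1,5) right/bottom  bias=-1
  edge (16, 12)→(14, 18): d=(-2,6) right/bottom  bias=-1
    (9,1)@(19, 3): e=[40,-24,0] → ·  [on edge]
    (7,3)@(15, 7): e=[0,0,16] → ·  [on edge]
    (7,4)@(15, 9): e=[2,2,12] → █
    (8,4)@(17, 9): e=[24,-8,0] → ·  [on edge]
    (7,5)@(15, 11): e=[4,4,8] → █
    (8,5)@(17, 11): e=[26,-6,-4] → ·
    (7,6)@(15, 13): e=[6,6,4] → █
    (8,6)@(17, 13): e=[28,-4,-8] → ·
    (7,7)@(15, 15): e=[8,8,0] → ·  [on edge]
    (8,8)@(17, 17): e=[32,0,-16] → ·  [on edge]
  covered (3 px):
    · · · · · · · · · · ·
    · · · · · · · · · · ·
    · · · · · · · · · · ·
    · · · · · · · · · · ·
    · · · · · · · █ · · ·
    · · · · · · · █ · · ·
    · · · · · · · █ · · ·
    · · · · · · · · · · ·
    · · · · · · · · · · ·

Result: [[3,2],[4,2],[3,3],[4,3],[5,3],[2,4],[3,4]]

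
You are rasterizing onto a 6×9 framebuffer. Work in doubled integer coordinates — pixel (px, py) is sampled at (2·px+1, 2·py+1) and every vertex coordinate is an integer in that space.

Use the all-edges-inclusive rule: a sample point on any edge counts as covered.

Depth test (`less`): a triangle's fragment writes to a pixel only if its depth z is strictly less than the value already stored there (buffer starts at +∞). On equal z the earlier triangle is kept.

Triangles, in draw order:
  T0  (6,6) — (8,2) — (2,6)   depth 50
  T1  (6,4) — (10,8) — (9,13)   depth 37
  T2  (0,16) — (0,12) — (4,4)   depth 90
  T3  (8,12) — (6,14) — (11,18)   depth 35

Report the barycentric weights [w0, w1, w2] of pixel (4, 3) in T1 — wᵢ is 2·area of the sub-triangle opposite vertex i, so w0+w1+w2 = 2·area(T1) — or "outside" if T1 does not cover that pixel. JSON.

T0:
  2·area = 16  (B↔C swapped to make it positive)
  edge (6, 6)→(2, 6): d=(-4,0) inclusive
  edge (2, 6)→(8, 2): d=(6,-4) inclusive
  edge (8, 2)→(6, 6): d=(-2,4) inclusive
    (3,1)@(7, 3): e=[12,2,2] → #
    (4,1)@(9, 3): e=[12,10,-6] → ·
    (2,2)@(5, 5): e=[4,6,6] → #
    (3,2)@(7, 5): e=[4,14,-2] → ·
    (2,3)@(5, 7): e=[-4,18,2] → ·
  covered (2 px):
    · · · · · ·
    · · · # · ·
    · · # · · ·
    · · · · · ·
    · · · · · ·
    · · · · · ·
    · · · · · ·
    · · · · · ·
    · · · · · ·
T1:
  2·area = 24
  edge (6, 4)→(10, 8): d=(4,4) inclusive
  edge (10, 8)→(9, 13): d=(-1,5) inclusive
  edge (9, 13)→(6, 4): d=(-3,-9) inclusive
    (1,0)@(3, 1): e=[0,42,-18] → ·  [on edge]
    (2,0)@(5, 1): e=[-8,32,0] → ·  [on edge]
    (2,1)@(5, 3): e=[0,30,-6] → ·  [on edge]
    (5,1)@(11, 3): e=[-24,0,48] → ·  [on edge]
    (3,2)@(7, 5): e=[0,18,6] → #  [on edge]
    (4,2)@(9, 5): e=[-8,8,24] → ·
    (3,3)@(7, 7): e=[8,16,0] → #  [on edge]
    (4,3)@(9, 7): e=[0,6,18] → #  [on edge]
    (5,3)@(11, 7): e=[-8,-4,36] → ·
    (3,4)@(7, 9): e=[16,14,-6] → ·
    (4,4)@(9, 9): e=[8,4,12] → #
    (5,4)@(11, 9): e=[0,-6,30] → ·  [on edge]
    (4,6)@(9, 13): e=[24,0,0] → #  [on edge]
  covered (6 px):
    · · · · · ·
    · · · · · ·
    · · · # · ·
    · · · # # ·
    · · · · # ·
    · · · · # ·
    · · · · # ·
    · · · · · ·
    · · · · · ·
T2:
  2·area = 16
  edge (0, 16)→(0, 12): d=(0,-4) inclusive
  edge (0, 12)→(4, 4): d=(4,-8) inclusive
  edge (4, 4)→(0, 16): d=(-4,12) inclusive
    (2,0)@(5, 1): e=[20,-4,0] → ·  [on edge]
    (1,3)@(3, 7): e=[12,4,0] → #  [on edge]
    (2,3)@(5, 7): e=[20,20,-24] → ·
    (1,4)@(3, 9): e=[12,12,-8] → ·
    (0,5)@(1, 11): e=[4,4,8] → #
    (1,5)@(3, 11): e=[12,20,-16] → ·
    (0,6)@(1, 13): e=[4,12,0] → #  [on edge]
    (1,6)@(3, 13): e=[12,28,-24] → ·
    (0,7)@(1, 15): e=[4,20,-8] → ·
  covered (3 px):
    · · · · · ·
    · · · · · ·
    · · · · · ·
    · # · · · ·
    · · · · · ·
    # · · · · ·
    # · · · · ·
    · · · · · ·
    · · · · · ·
T3:
  2·area = 18  (B↔C swapped to make it positive)
  edge (8, 12)→(11, 18): d=(3,6) inclusive
  edge (11, 18)→(6, 14): d=(-5,-4) inclusive
  edge (6, 14)→(8, 12): d=(2,-2) inclusive
    (5,4)@(11, 9): e=[-27,45,0] → ·  [on edge]
    (4,5)@(9, 11): e=[-9,27,0] → ·  [on edge]
    (3,6)@(7, 13): e=[9,9,0] → #  [on edge]
    (4,6)@(9, 13): e=[-3,17,4] → ·
    (2,7)@(5, 15): e=[27,-9,0] → ·  [on edge]
    (3,7)@(7, 15): e=[15,-1,4] → ·
    (4,7)@(9, 15): e=[3,7,8] → #
    (5,7)@(11, 15): e=[-9,15,12] → ·
    (1,8)@(3, 17): e=[45,-27,0] → ·  [on edge]
    (4,8)@(9, 17): e=[9,-3,12] → ·
  covered (2 px):
    · · · · · ·
    · · · · · ·
    · · · · · ·
    · · · · · ·
    · · · · · ·
    · · · · · ·
    · · · # · ·
    · · · · # ·
    · · · · · ·

Result: [6,18,0]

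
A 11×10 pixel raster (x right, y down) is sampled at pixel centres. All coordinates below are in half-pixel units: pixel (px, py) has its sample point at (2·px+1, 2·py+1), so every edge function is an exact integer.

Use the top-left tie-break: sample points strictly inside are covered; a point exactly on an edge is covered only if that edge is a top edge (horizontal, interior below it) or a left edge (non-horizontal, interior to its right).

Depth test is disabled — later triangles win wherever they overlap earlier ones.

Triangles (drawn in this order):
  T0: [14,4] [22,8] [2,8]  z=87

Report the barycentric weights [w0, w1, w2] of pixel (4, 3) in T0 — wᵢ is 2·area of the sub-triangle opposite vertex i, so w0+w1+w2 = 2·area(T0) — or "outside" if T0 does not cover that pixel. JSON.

T0:
  2·area = 80
  edge (14, 4)→(22, 8): d=(8,4) right/bottom  bias=-1
  edge (22, 8)→(2, 8): d=(-20,0) right/bottom  bias=-1
  edge (2, 8)→(14, 4): d=(12,-4) top-left  bias=+0
    (8,1)@(17, 3): e=[-20,100,0] → ·  [on edge]
    (5,2)@(11, 5): e=[20,60,0] → █  [on edge]
    (6,2)@(13, 5): e=[12,60,8] → █
    (7,2)@(15, 5): e=[4,60,16] → █
    (8,2)@(17, 5): e=[-4,60,24] → ·
    (2,3)@(5, 7): e=[60,20,0] → █  [on edge]
    (3,3)@(7, 7): e=[52,20,8] → █
    (4,3)@(9, 7): e=[44,20,16] → █
    (8,3)@(17, 7): e=[12,20,48] → █
    (9,3)@(19, 7): e=[4,20,56] → █
    (10,3)@(21, 7): e=[-4,20,64] → ·
    (2,4)@(5, 9): e=[76,-20,24] → ·
  covered (11 px):
    · · · · · · · · · · ·
    · · · · · · · · · · ·
    · · · · · █ █ █ · · ·
    · · █ █ █ █ █ █ █ █ ·
    · · · · · · · · · · ·
    · · · · · · · · · · ·
    · · · · · · · · · · ·
    · · · · · · · · · · ·
    · · · · · · · · · · ·
    · · · · · · · · · · ·

Result: [20,16,44]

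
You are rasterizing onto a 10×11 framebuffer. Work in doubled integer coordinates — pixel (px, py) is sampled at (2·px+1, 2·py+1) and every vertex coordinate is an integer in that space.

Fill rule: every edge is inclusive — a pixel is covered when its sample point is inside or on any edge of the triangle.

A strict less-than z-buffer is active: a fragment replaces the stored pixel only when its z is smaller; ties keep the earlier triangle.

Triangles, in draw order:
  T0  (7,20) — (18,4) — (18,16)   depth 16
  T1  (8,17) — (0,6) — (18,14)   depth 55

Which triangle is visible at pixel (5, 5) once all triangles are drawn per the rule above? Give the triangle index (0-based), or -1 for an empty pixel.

T0:
  2·area = 132
  edge (7, 20)→(18, 4): d=(11,-16) inclusive
  edge (18, 4)→(18, 16): d=(0,12) inclusive
  edge (18, 16)→(7, 20): d=(-11,4) inclusive
    (8,3)@(17, 7): e=[17,12,103] → █
    (9,3)@(19, 7): e=[49,-12,95] → ·
    (7,4)@(15, 9): e=[7,36,89] → █
    (9,4)@(19, 9): e=[71,-12,73] → ·
    (7,5)@(15, 11): e=[29,36,67] → █
    (9,5)@(19, 11): e=[93,-12,51] → ·
    (6,6)@(13, 13): e=[19,60,53] → █
    (9,6)@(19, 13): e=[115,-12,29] → ·
    (5,7)@(11, 15): e=[9,84,39] → █
    (9,7)@(19, 15): e=[137,-12,7] → ·
    (5,8)@(11, 17): e=[31,84,17] → █
    (8,8)@(17, 17): e=[127,12,-7] → ·
  covered (16 px):
    · · · · · · · · · ·
    · · · · · · · · · ·
    · · · · · · · · · ·
    · · · · · · · · █ ·
    · · · · · · · █ █ ·
    · · · · · · · █ █ ·
    · · · · · · █ █ █ ·
    · · · · · █ █ █ █ ·
    · · · · · █ █ █ · ·
    · · · · █ · · · · ·
    · · · · · · · · · ·
T1:
  2·area = 134
  edge (8, 17)→(0, 6): d=(-8,-11) inclusive
  edge (0, 6)→(18, 14): d=(18,8) inclusive
  edge (18, 14)→(8, 17): d=(-10,3) inclusive
    (0,3)@(1, 7): e=[3,10,121] → █
    (1,3)@(3, 7): e=[25,-6,115] → ·
    (0,4)@(1, 9): e=[-13,46,101] → ·
    (1,4)@(3, 9): e=[9,30,95] → █
    (2,4)@(5, 9): e=[31,14,89] → █
    (3,4)@(7, 9): e=[53,-2,83] → ·
    (1,5)@(3, 11): e=[-7,66,75] → ·
    (2,5)@(5, 11): e=[15,50,69] → █
    (3,5)@(7, 11): e=[37,34,63] → █
    (4,5)@(9, 11): e=[59,18,57] → █
    (5,5)@(11, 11): e=[81,2,51] → █
    (6,5)@(13, 11): e=[103,-14,45] → ·
  covered (16 px):
    · · · · · · · · · ·
    · · · · · · · · · ·
    · · · · · · · · · ·
    █ · · · · · · · · ·
    · █ █ · · · · · · ·
    · · █ █ █ █ · · · ·
    · · · █ █ █ █ █ · ·
    · · · █ █ █ █ · · ·
    · · · · · · · · · ·
    · · · · · · · · · ·
    · · · · · · · · · ·

Z-buffer (winner per pixel, '.' = empty):
  . . . . . . . . . .
  . . . . . . . . . .
  . . . . . . . . . .
  1 . . . . . . . 0 .
  . 1 1 . . . . 0 0 .
  . . 1 1 1 1 . 0 0 .
  . . . 1 1 1 0 0 0 .
  . . . 1 1 0 0 0 0 .
  . . . . . 0 0 0 . .
  . . . . 0 . . . . .
  . . . . . . . . . .

Final: 1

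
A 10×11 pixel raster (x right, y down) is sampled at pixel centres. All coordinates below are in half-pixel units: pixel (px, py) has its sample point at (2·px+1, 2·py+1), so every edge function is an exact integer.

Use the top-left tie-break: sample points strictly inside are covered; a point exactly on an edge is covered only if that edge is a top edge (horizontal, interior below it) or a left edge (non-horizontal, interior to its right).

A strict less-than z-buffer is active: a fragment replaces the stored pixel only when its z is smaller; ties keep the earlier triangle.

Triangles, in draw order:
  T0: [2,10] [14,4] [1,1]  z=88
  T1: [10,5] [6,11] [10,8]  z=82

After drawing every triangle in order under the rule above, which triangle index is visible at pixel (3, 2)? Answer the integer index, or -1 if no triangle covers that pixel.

T0:
  2·area = 114  (B↔C swapped to make it positive)
  edge (2, 10)→(1, 1): d=(-1,-9) top-left  bias=+0
  edge (1, 1)→(14, 4): d=(13,3) right/bottom  bias=-1
  edge (14, 4)→(2, 10): d=(-12,6) right/bottom  bias=-1
    (0,0)@(1, 1): e=[0,0,114] → .  [on edge]
    (1,1)@(3, 3): e=[16,20,78] → X
    (2,1)@(5, 3): e=[34,14,66] → X
    (3,1)@(7, 3): e=[52,8,54] → X
    (4,1)@(9, 3): e=[70,2,42] → X
    (5,1)@(11, 3): e=[88,-4,30] → .
    (1,2)@(3, 5): e=[14,46,54] → X
    (5,2)@(11, 5): e=[86,22,6] → X
    (6,2)@(13, 5): e=[104,16,-6] → .
    (1,3)@(3, 7): e=[12,72,30] → X
    (4,3)@(9, 7): e=[66,54,-6] → .
    (5,3)@(11, 7): e=[84,48,-18] → .
    (1,9)@(3, 19): e=[0,228,-114] → .  [on edge]
  covered (13 px):
    . . . . . . . . . .
    . X X X X . . . . .
    . X X X X X . . . .
    . X X X . . . . . .
    . X . . . . . . . .
    . . . . . . . . . .
    . . . . . . . . . .
    . . . . . . . . . .
    . . . . . . . . . .
    . . . . . . . . . .
    . . . . . . . . . .
T1:
  2·area = 12  (B↔C swapped to make it positive)
  edge (10, 5)→(10, 8): d=(0,3) right/bottom  bias=-1
  edge (10, 8)→(6, 11): d=(-4,3) right/bottom  bias=-1
  edge (6, 11)→(10, 5): d=(4,-6) top-left  bias=+0
    (4,3)@(9, 7): e=[3,7,2] → X
    (5,3)@(11, 7): e=[-3,1,14] → .
    (4,4)@(9, 9): e=[3,-1,10] → .
  covered (1 px):
    . . . . . . . . . .
    . . . . . . . . . .
    . . . . . . . . . .
    . . . . X . . . . .
    . . . . . . . . . .
    . . . . . . . . . .
    . . . . . . . . . .
    . . . . . . . . . .
    . . . . . . . . . .
    . . . . . . . . . .
    . . . . . . . . . .

Z-buffer (winner per pixel, '.' = empty):
  . . . . . . . . . .
  . 0 0 0 0 . . . . .
  . 0 0 0 0 0 . . . .
  . 0 0 0 1 . . . . .
  . 0 . . . . . . . .
  . . . . . . . . . .
  . . . . . . . . . .
  . . . . . . . . . .
  . . . . . . . . . .
  . . . . . . . . . .
  . . . . . . . . . .

Result: 0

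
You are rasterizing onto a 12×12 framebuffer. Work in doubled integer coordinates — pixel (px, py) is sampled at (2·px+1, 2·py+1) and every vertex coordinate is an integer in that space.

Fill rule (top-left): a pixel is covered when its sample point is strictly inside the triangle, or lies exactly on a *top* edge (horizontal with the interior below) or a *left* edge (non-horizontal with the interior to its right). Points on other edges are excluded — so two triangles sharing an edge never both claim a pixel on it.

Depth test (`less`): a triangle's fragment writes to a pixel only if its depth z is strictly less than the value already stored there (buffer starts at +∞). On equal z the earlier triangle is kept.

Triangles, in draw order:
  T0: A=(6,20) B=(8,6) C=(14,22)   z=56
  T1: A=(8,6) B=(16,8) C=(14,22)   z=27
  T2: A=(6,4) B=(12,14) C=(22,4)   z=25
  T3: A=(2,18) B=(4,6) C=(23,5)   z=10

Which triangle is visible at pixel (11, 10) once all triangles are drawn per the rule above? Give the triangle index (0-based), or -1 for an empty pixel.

T0:
  2·area = 116
  edge (6, 20)→(8, 6): d=(2,-14) top-left  bias=+0
  edge (8, 6)→(14, 22): d=(6,16) right/bottom  bias=-1
  edge (14, 22)→(6, 20): d=(-8,-2) top-left  bias=+0
    (4,4)@(9, 9): e=[20,2,94] → X
    (5,4)@(11, 9): e=[48,-30,98] → .
    (4,5)@(9, 11): e=[24,14,78] → X
    (5,5)@(11, 11): e=[52,-18,82] → .
    (3,6)@(7, 13): e=[0,58,58] → X  [on edge]
    (5,6)@(11, 13): e=[56,-6,66] → .
    (3,7)@(7, 15): e=[4,70,42] → X
    (5,7)@(11, 15): e=[60,6,50] → X
    (6,7)@(13, 15): e=[88,-26,54] → .
    (3,8)@(7, 17): e=[8,82,26] → X
    (6,8)@(13, 17): e=[92,-14,38] → .
    (3,9)@(7, 19): e=[12,94,10] → X
  covered (15 px):
    . . . . . . . . . . . .
    . . . . . . . . . . . .
    . . . . . . . . . . . .
    . . . . . . . . . . . .
    . . . . X . . . . . . .
    . . . . X . . . . . . .
    . . . X X . . . . . . .
    . . . X X X . . . . . .
    . . . X X X . . . . . .
    . . . X X X . . . . . .
    . . . . . X X . . . . .
    . . . . . . . . . . . .
T1:
  2·area = 116
  edge (8, 6)→(16, 8): d=(8,2) right/bottom  bias=-1
  edge (16, 8)→(14, 22): d=(-2,14) right/bottom  bias=-1
  edge (14, 22)→(8, 6): d=(-6,-16) top-left  bias=+0
    (8,0)@(17, 1): e=[-58,0,174] → .  [on edge]
    (4,3)@(9, 7): e=[6,100,10] → X
    (5,3)@(11, 7): e=[2,72,42] → X
    (6,3)@(13, 7): e=[-2,44,74] → .
    (4,4)@(9, 9): e=[22,96,-2] → .
    (5,4)@(11, 9): e=[18,68,30] → X
    (6,4)@(13, 9): e=[14,40,62] → X
    (7,4)@(15, 9): e=[10,12,94] → X
    (8,4)@(17, 9): e=[6,-16,126] → .
    (5,5)@(11, 11): e=[34,64,18] → X
    (8,5)@(17, 11): e=[22,-20,114] → .
    (5,6)@(11, 13): e=[50,60,6] → X
    (7,7)@(15, 15): e=[58,0,58] → .  [on edge]
  covered (14 px):
    . . . . . . . . . . . .
    . . . . . . . . . . . .
    . . . . . . . . . . . .
    . . . . X X . . . . . .
    . . . . . X X X . . . .
    . . . . . X X X . . . .
    . . . . . X X X . . . .
    . . . . . . X . . . . .
    . . . . . . X . . . . .
    . . . . . . X . . . . .
    . . . . . . . . . . . .
    . . . . . . . . . . . .
T2:
  2·area = 160  (B↔C swapped to make it positive)
  edge (6, 4)→(22, 4): d=(16,0) top-left  bias=+0
  edge (22, 4)→(12, 14): d=(-10,10) right/bottom  bias=-1
  edge (12, 14)→(6, 4): d=(-6,-10) top-left  bias=+0
    (11,1)@(23, 3): e=[-16,0,176] → .  [on edge]
    (3,2)@(7, 5): e=[16,140,4] → X
    (4,2)@(9, 5): e=[16,120,24] → X
    (5,2)@(11, 5): e=[16,100,44] → X
    (6,2)@(13, 5): e=[16,80,64] → X
    (7,2)@(15, 5): e=[16,60,84] → X
    (8,2)@(17, 5): e=[16,40,104] → X
    (9,2)@(19, 5): e=[16,20,124] → X
    (10,2)@(21, 5): e=[16,0,144] → .  [on edge]
    (3,3)@(7, 7): e=[48,120,-8] → .
    (4,3)@(9, 7): e=[48,100,12] → X
    (9,3)@(19, 7): e=[48,0,112] → .  [on edge]
    (4,4)@(9, 9): e=[80,80,0] → X  [on edge]
    (8,4)@(17, 9): e=[80,0,80] → .  [on edge]
    (7,5)@(15, 11): e=[112,0,48] → .  [on edge]
    (6,6)@(13, 13): e=[144,0,16] → .  [on edge]
    (5,7)@(11, 15): e=[176,0,-16] → .  [on edge]
    (4,8)@(9, 17): e=[208,0,-48] → .  [on edge]
    (3,9)@(7, 19): e=[240,0,-80] → .  [on edge]
    (7,9)@(15, 19): e=[240,-80,0] → .  [on edge]
    (2,10)@(5, 21): e=[272,0,-112] → .  [on edge]
    (1,11)@(3, 23): e=[304,0,-144] → .  [on edge]
  covered (18 px):
    . . . . . . . . . . . .
    . . . . . . . . . . . .
    . . . X X X X X X X . .
    . . . . X X X X X . . .
    . . . . X X X X . . . .
    . . . . . X X . . . . .
    . . . . . . . . . . . .
    . . . . . . . . . . . .
    . . . . . . . . . . . .
    . . . . . . . . . . . .
    . . . . . . . . . . . .
    . . . . . . . . . . . .
T3:
  2·area = 226
  edge (2, 18)→(4, 6): d=(2,-12) top-left  bias=+0
  edge (4, 6)→(23, 5): d=(19,-1) top-left  bias=+0
  edge (23, 5)→(2, 18): d=(-21,13) right/bottom  bias=-1
    (11,2)@(23, 5): e=[226,0,0] → .  [on edge]
    (2,3)@(5, 7): e=[14,20,192] → X
    (3,3)@(7, 7): e=[38,22,166] → X
    (4,3)@(9, 7): e=[62,24,140] → X
    (5,3)@(11, 7): e=[86,26,114] → X
    (6,3)@(13, 7): e=[110,28,88] → X
    (7,3)@(15, 7): e=[134,30,62] → X
    (8,3)@(17, 7): e=[158,32,36] → X
    (9,3)@(19, 7): e=[182,34,10] → X
    (10,3)@(21, 7): e=[206,36,-16] → .
    (2,4)@(5, 9): e=[18,58,150] → X
    (8,4)@(17, 9): e=[162,70,-6] → .
  covered (26 px):
    . . . . . . . . . . . .
    . . . . . . . . . . . .
    . . . . . . . . . . . .
    . . X X X X X X X X . .
    . . X X X X X X . . . .
    . . X X X X X . . . . .
    . X X X X . . . . . . .
    . X X . . . . . . . . .
    . X . . . . . . . . . .
    . . . . . . . . . . . .
    . . . . . . . . . . . .
    . . . . . . . . . . . .

Z-buffer (winner per pixel, '.' = empty):
  . . . . . . . . . . . .
  . . . . . . . . . . . .
  . . . 2 2 2 2 2 2 2 . .
  . . 3 3 3 3 3 3 3 3 . .
  . . 3 3 3 3 3 3 . . . .
  . . 3 3 3 3 3 1 . . . .
  . 3 3 3 3 1 1 1 . . . .
  . 3 3 0 0 0 1 . . . . .
  . 3 . 0 0 0 1 . . . . .
  . . . 0 0 0 1 . . . . .
  . . . . . 0 0 . . . . .
  . . . . . . . . . . . .

Result: -1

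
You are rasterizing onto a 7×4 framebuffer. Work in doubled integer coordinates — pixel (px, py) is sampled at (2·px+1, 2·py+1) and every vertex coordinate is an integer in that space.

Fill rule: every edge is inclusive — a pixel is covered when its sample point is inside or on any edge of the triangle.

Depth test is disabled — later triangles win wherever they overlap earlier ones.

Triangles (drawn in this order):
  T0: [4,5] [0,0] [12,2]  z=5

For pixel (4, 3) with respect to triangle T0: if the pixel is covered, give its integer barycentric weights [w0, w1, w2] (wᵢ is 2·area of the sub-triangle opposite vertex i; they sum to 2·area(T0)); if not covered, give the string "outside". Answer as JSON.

T0:
  2·area = 52
  edge (4, 5)→(0, 0): d=(-4,-5) inclusive
  edge (0, 0)→(12, 2): d=(12,2) inclusive
  edge (12, 2)→(4, 5): d=(-8,3) inclusive
    (0,0)@(1, 1): e=[1,10,41] → X
    (1,0)@(3, 1): e=[11,6,35] → X
    (2,0)@(5, 1): e=[21,2,29] → X
    (3,0)@(7, 1): e=[31,-2,23] → .
    (0,1)@(1, 3): e=[-7,34,25] → .
    (1,1)@(3, 3): e=[3,30,19] → X
    (3,1)@(7, 3): e=[23,22,7] → X
    (4,1)@(9, 3): e=[33,18,1] → X
    (5,1)@(11, 3): e=[43,14,-5] → .
    (1,2)@(3, 5): e=[-5,54,3] → .
    (2,2)@(5, 5): e=[5,50,-3] → .
    (3,2)@(7, 5): e=[15,46,-9] → .
  covered (7 px):
    X X X . . . .
    . X X X X . .
    . . . . . . .
    . . . . . . .

Final: "outside"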